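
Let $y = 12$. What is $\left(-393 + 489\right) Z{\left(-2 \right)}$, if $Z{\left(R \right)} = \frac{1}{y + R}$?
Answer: $\frac{48}{5} \approx 9.6$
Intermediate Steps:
$Z{\left(R \right)} = \frac{1}{12 + R}$
$\left(-393 + 489\right) Z{\left(-2 \right)} = \frac{-393 + 489}{12 - 2} = \frac{96}{10} = 96 \cdot \frac{1}{10} = \frac{48}{5}$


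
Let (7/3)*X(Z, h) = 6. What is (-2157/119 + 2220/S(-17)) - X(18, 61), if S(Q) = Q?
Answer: -1059/7 ≈ -151.29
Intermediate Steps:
X(Z, h) = 18/7 (X(Z, h) = (3/7)*6 = 18/7)
(-2157/119 + 2220/S(-17)) - X(18, 61) = (-2157/119 + 2220/(-17)) - 1*18/7 = (-2157*1/119 + 2220*(-1/17)) - 18/7 = (-2157/119 - 2220/17) - 18/7 = -1041/7 - 18/7 = -1059/7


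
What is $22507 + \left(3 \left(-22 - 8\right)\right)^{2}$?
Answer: $30607$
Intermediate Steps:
$22507 + \left(3 \left(-22 - 8\right)\right)^{2} = 22507 + \left(3 \left(-30\right)\right)^{2} = 22507 + \left(-90\right)^{2} = 22507 + 8100 = 30607$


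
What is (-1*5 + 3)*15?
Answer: -30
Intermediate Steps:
(-1*5 + 3)*15 = (-5 + 3)*15 = -2*15 = -30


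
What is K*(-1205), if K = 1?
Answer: -1205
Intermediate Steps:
K*(-1205) = 1*(-1205) = -1205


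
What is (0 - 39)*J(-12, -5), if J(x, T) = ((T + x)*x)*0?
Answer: 0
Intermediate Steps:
J(x, T) = 0 (J(x, T) = (x*(T + x))*0 = 0)
(0 - 39)*J(-12, -5) = (0 - 39)*0 = -39*0 = 0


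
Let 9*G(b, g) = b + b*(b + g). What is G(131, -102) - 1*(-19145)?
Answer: 58745/3 ≈ 19582.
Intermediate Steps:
G(b, g) = b/9 + b*(b + g)/9 (G(b, g) = (b + b*(b + g))/9 = b/9 + b*(b + g)/9)
G(131, -102) - 1*(-19145) = (⅑)*131*(1 + 131 - 102) - 1*(-19145) = (⅑)*131*30 + 19145 = 1310/3 + 19145 = 58745/3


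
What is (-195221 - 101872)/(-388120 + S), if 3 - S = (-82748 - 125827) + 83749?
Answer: 297093/263291 ≈ 1.1284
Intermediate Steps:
S = 124829 (S = 3 - ((-82748 - 125827) + 83749) = 3 - (-208575 + 83749) = 3 - 1*(-124826) = 3 + 124826 = 124829)
(-195221 - 101872)/(-388120 + S) = (-195221 - 101872)/(-388120 + 124829) = -297093/(-263291) = -297093*(-1/263291) = 297093/263291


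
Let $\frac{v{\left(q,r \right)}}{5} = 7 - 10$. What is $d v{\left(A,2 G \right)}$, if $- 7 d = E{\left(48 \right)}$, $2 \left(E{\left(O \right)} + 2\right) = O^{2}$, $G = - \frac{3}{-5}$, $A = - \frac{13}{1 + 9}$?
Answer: $\frac{17250}{7} \approx 2464.3$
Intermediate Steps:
$A = - \frac{13}{10} \approx -1.3$
$G = \frac{3}{5}$ ($G = \left(-3\right) \left(- \frac{1}{5}\right) = \frac{3}{5} \approx 0.6$)
$v{\left(q,r \right)} = -15$ ($v{\left(q,r \right)} = 5 \left(7 - 10\right) = 5 \left(-3\right) = -15$)
$E{\left(O \right)} = -2 + \frac{O^{2}}{2}$
$d = - \frac{1150}{7}$ ($d = - \frac{-2 + \frac{48^{2}}{2}}{7} = - \frac{-2 + \frac{1}{2} \cdot 2304}{7} = - \frac{-2 + 1152}{7} = \left(- \frac{1}{7}\right) 1150 = - \frac{1150}{7} \approx -164.29$)
$d v{\left(A,2 G \right)} = \left(- \frac{1150}{7}\right) \left(-15\right) = \frac{17250}{7}$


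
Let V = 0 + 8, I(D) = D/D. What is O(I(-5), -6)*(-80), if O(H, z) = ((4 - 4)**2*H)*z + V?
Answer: -640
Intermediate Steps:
I(D) = 1
V = 8
O(H, z) = 8 (O(H, z) = ((4 - 4)**2*H)*z + 8 = (0**2*H)*z + 8 = (0*H)*z + 8 = 0*z + 8 = 0 + 8 = 8)
O(I(-5), -6)*(-80) = 8*(-80) = -640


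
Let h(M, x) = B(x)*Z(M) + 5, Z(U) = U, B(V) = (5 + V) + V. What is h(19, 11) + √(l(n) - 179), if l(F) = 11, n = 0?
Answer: 518 + 2*I*√42 ≈ 518.0 + 12.961*I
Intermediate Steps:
B(V) = 5 + 2*V
h(M, x) = 5 + M*(5 + 2*x) (h(M, x) = (5 + 2*x)*M + 5 = M*(5 + 2*x) + 5 = 5 + M*(5 + 2*x))
h(19, 11) + √(l(n) - 179) = (5 + 19*(5 + 2*11)) + √(11 - 179) = (5 + 19*(5 + 22)) + √(-168) = (5 + 19*27) + 2*I*√42 = (5 + 513) + 2*I*√42 = 518 + 2*I*√42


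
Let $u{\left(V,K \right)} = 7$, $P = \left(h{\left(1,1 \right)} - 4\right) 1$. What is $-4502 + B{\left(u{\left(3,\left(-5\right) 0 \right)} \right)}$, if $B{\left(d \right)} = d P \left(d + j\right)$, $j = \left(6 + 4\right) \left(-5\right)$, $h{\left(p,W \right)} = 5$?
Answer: $-4803$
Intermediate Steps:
$P = 1$ ($P = \left(5 - 4\right) 1 = 1 \cdot 1 = 1$)
$j = -50$ ($j = 10 \left(-5\right) = -50$)
$B{\left(d \right)} = d \left(-50 + d\right)$ ($B{\left(d \right)} = d 1 \left(d - 50\right) = d \left(-50 + d\right)$)
$-4502 + B{\left(u{\left(3,\left(-5\right) 0 \right)} \right)} = -4502 + 7 \left(-50 + 7\right) = -4502 + 7 \left(-43\right) = -4502 - 301 = -4803$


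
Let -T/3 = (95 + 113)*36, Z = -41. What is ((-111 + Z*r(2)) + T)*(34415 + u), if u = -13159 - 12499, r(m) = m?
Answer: -198407349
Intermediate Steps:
u = -25658
T = -22464 (T = -3*(95 + 113)*36 = -624*36 = -3*7488 = -22464)
((-111 + Z*r(2)) + T)*(34415 + u) = ((-111 - 41*2) - 22464)*(34415 - 25658) = ((-111 - 82) - 22464)*8757 = (-193 - 22464)*8757 = -22657*8757 = -198407349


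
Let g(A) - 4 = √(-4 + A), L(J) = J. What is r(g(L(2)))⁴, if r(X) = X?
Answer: (4 + I*√2)⁴ ≈ 68.0 + 316.78*I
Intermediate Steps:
g(A) = 4 + √(-4 + A)
r(g(L(2)))⁴ = (4 + √(-4 + 2))⁴ = (4 + √(-2))⁴ = (4 + I*√2)⁴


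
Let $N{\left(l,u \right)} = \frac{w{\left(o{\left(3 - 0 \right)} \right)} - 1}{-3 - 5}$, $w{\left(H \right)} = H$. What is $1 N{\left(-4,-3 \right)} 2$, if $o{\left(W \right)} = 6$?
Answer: $- \frac{5}{4} \approx -1.25$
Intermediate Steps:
$N{\left(l,u \right)} = - \frac{5}{8}$ ($N{\left(l,u \right)} = \frac{6 - 1}{-3 - 5} = \frac{5}{-8} = 5 \left(- \frac{1}{8}\right) = - \frac{5}{8}$)
$1 N{\left(-4,-3 \right)} 2 = 1 \left(- \frac{5}{8}\right) 2 = \left(- \frac{5}{8}\right) 2 = - \frac{5}{4}$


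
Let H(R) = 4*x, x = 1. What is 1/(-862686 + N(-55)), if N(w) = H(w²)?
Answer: -1/862682 ≈ -1.1592e-6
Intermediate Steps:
H(R) = 4 (H(R) = 4*1 = 4)
N(w) = 4
1/(-862686 + N(-55)) = 1/(-862686 + 4) = 1/(-862682) = -1/862682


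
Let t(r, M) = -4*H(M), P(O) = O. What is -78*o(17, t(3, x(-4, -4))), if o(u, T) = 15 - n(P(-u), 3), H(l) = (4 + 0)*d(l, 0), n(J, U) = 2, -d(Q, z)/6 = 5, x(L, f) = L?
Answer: -1014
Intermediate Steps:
d(Q, z) = -30 (d(Q, z) = -6*5 = -30)
H(l) = -120 (H(l) = (4 + 0)*(-30) = 4*(-30) = -120)
t(r, M) = 480 (t(r, M) = -4*(-120) = 480)
o(u, T) = 13 (o(u, T) = 15 - 1*2 = 15 - 2 = 13)
-78*o(17, t(3, x(-4, -4))) = -78*13 = -1014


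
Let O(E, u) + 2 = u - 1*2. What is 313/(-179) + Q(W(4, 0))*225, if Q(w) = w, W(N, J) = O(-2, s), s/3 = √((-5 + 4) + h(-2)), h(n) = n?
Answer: -161413/179 + 675*I*√3 ≈ -901.75 + 1169.1*I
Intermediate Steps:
s = 3*I*√3 (s = 3*√((-5 + 4) - 2) = 3*√(-1 - 2) = 3*√(-3) = 3*(I*√3) = 3*I*√3 ≈ 5.1962*I)
O(E, u) = -4 + u (O(E, u) = -2 + (u - 1*2) = -2 + (u - 2) = -2 + (-2 + u) = -4 + u)
W(N, J) = -4 + 3*I*√3
313/(-179) + Q(W(4, 0))*225 = 313/(-179) + (-4 + 3*I*√3)*225 = 313*(-1/179) + (-900 + 675*I*√3) = -313/179 + (-900 + 675*I*√3) = -161413/179 + 675*I*√3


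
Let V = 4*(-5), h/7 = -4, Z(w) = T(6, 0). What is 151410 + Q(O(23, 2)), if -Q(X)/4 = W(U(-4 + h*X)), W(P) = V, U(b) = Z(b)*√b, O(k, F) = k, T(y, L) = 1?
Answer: 151490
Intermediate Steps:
Z(w) = 1
h = -28 (h = 7*(-4) = -28)
U(b) = √b (U(b) = 1*√b = √b)
V = -20
W(P) = -20
Q(X) = 80 (Q(X) = -4*(-20) = 80)
151410 + Q(O(23, 2)) = 151410 + 80 = 151490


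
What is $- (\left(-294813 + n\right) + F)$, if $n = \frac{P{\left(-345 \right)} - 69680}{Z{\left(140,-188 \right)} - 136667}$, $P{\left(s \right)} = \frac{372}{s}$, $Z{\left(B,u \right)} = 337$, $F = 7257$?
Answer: $\frac{2254140288438}{7838975} \approx 2.8756 \cdot 10^{5}$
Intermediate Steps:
$n = \frac{4006662}{7838975}$ ($n = \frac{\frac{372}{-345} - 69680}{337 - 136667} = \frac{372 \left(- \frac{1}{345}\right) - 69680}{-136330} = \left(- \frac{124}{115} - 69680\right) \left(- \frac{1}{136330}\right) = \left(- \frac{8013324}{115}\right) \left(- \frac{1}{136330}\right) = \frac{4006662}{7838975} \approx 0.51112$)
$- (\left(-294813 + n\right) + F) = - (\left(-294813 + \frac{4006662}{7838975}\right) + 7257) = - (- \frac{2311027730013}{7838975} + 7257) = \left(-1\right) \left(- \frac{2254140288438}{7838975}\right) = \frac{2254140288438}{7838975}$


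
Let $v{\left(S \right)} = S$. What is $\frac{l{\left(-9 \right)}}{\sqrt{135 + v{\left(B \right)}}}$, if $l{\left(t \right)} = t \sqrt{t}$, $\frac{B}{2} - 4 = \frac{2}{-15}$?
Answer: $- \frac{27 i \sqrt{32115}}{2141} \approx - 2.26 i$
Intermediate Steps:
$B = \frac{116}{15}$ ($B = 8 + 2 \frac{2}{-15} = 8 + 2 \cdot 2 \left(- \frac{1}{15}\right) = 8 + 2 \left(- \frac{2}{15}\right) = 8 - \frac{4}{15} = \frac{116}{15} \approx 7.7333$)
$l{\left(t \right)} = t^{\frac{3}{2}}$
$\frac{l{\left(-9 \right)}}{\sqrt{135 + v{\left(B \right)}}} = \frac{\left(-9\right)^{\frac{3}{2}}}{\sqrt{135 + \frac{116}{15}}} = \frac{\left(-27\right) i}{\sqrt{\frac{2141}{15}}} = \frac{\left(-27\right) i}{\frac{1}{15} \sqrt{32115}} = - 27 i \frac{\sqrt{32115}}{2141} = - \frac{27 i \sqrt{32115}}{2141}$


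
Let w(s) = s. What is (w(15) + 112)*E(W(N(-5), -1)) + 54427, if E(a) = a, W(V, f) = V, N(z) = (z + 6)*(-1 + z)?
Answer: 53665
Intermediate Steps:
N(z) = (-1 + z)*(6 + z) (N(z) = (6 + z)*(-1 + z) = (-1 + z)*(6 + z))
(w(15) + 112)*E(W(N(-5), -1)) + 54427 = (15 + 112)*(-6 + (-5)² + 5*(-5)) + 54427 = 127*(-6 + 25 - 25) + 54427 = 127*(-6) + 54427 = -762 + 54427 = 53665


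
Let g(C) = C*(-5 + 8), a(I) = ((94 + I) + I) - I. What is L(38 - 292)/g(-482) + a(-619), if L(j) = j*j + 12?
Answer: -411839/723 ≈ -569.63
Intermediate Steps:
L(j) = 12 + j² (L(j) = j² + 12 = 12 + j²)
a(I) = 94 + I (a(I) = (94 + 2*I) - I = 94 + I)
g(C) = 3*C (g(C) = C*3 = 3*C)
L(38 - 292)/g(-482) + a(-619) = (12 + (38 - 292)²)/((3*(-482))) + (94 - 619) = (12 + (-254)²)/(-1446) - 525 = (12 + 64516)*(-1/1446) - 525 = 64528*(-1/1446) - 525 = -32264/723 - 525 = -411839/723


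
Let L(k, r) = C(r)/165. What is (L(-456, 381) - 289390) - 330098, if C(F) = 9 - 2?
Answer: -102215513/165 ≈ -6.1949e+5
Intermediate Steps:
C(F) = 7
L(k, r) = 7/165
(L(-456, 381) - 289390) - 330098 = (7/165 - 289390) - 330098 = -47749343/165 - 330098 = -102215513/165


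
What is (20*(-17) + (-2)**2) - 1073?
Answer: -1409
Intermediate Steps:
(20*(-17) + (-2)**2) - 1073 = (-340 + 4) - 1073 = -336 - 1073 = -1409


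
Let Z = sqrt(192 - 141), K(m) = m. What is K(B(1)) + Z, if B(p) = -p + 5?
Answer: 4 + sqrt(51) ≈ 11.141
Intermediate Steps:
B(p) = 5 - p
Z = sqrt(51) ≈ 7.1414
K(B(1)) + Z = (5 - 1*1) + sqrt(51) = (5 - 1) + sqrt(51) = 4 + sqrt(51)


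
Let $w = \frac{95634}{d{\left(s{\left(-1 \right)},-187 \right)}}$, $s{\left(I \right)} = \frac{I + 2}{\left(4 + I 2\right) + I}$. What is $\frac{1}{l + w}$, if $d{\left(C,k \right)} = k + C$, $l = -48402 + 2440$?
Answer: $- \frac{31}{1440761} \approx -2.1516 \cdot 10^{-5}$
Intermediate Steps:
$l = -45962$
$s{\left(I \right)} = \frac{2 + I}{4 + 3 I}$ ($s{\left(I \right)} = \frac{2 + I}{\left(4 + 2 I\right) + I} = \frac{2 + I}{4 + 3 I}$)
$d{\left(C,k \right)} = C + k$
$w = - \frac{15939}{31}$ ($w = \frac{95634}{\frac{2 - 1}{4 + 3 \left(-1\right)} - 187} = \frac{95634}{\frac{1}{4 - 3} \cdot 1 - 187} = \frac{95634}{1^{-1} \cdot 1 - 187} = \frac{95634}{1 \cdot 1 - 187} = \frac{95634}{1 - 187} = \frac{95634}{-186} = 95634 \left(- \frac{1}{186}\right) = - \frac{15939}{31} \approx -514.16$)
$\frac{1}{l + w} = \frac{1}{-45962 - \frac{15939}{31}} = \frac{1}{- \frac{1440761}{31}} = - \frac{31}{1440761}$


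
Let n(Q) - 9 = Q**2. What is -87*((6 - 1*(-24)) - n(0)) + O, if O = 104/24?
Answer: -5468/3 ≈ -1822.7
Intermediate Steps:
n(Q) = 9 + Q**2
O = 13/3 (O = 104*(1/24) = 13/3 ≈ 4.3333)
-87*((6 - 1*(-24)) - n(0)) + O = -87*((6 - 1*(-24)) - (9 + 0**2)) + 13/3 = -87*((6 + 24) - (9 + 0)) + 13/3 = -87*(30 - 1*9) + 13/3 = -87*(30 - 9) + 13/3 = -87*21 + 13/3 = -1827 + 13/3 = -5468/3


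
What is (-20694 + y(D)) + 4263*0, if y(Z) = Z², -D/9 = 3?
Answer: -19965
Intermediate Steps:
D = -27 (D = -9*3 = -27)
(-20694 + y(D)) + 4263*0 = (-20694 + (-27)²) + 4263*0 = (-20694 + 729) + 0 = -19965 + 0 = -19965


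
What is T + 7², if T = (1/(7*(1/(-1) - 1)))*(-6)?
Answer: 346/7 ≈ 49.429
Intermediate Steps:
T = 3/7 (T = (1/(7*(-1 - 1)))*(-6) = ((⅐)/(-2))*(-6) = ((⅐)*(-½))*(-6) = -1/14*(-6) = 3/7 ≈ 0.42857)
T + 7² = 3/7 + 7² = 3/7 + 49 = 346/7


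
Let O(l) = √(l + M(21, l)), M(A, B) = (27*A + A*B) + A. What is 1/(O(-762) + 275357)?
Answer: 275357/75821493625 - 4*I*√1011/75821493625 ≈ 3.6316e-6 - 1.6774e-9*I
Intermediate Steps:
M(A, B) = 28*A + A*B
O(l) = √(588 + 22*l) (O(l) = √(l + 21*(28 + l)) = √(l + (588 + 21*l)) = √(588 + 22*l))
1/(O(-762) + 275357) = 1/(√(588 + 22*(-762)) + 275357) = 1/(√(588 - 16764) + 275357) = 1/(√(-16176) + 275357) = 1/(4*I*√1011 + 275357) = 1/(275357 + 4*I*√1011)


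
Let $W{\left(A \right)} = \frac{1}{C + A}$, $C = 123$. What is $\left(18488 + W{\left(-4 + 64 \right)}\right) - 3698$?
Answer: $\frac{2706571}{183} \approx 14790.0$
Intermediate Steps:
$W{\left(A \right)} = \frac{1}{123 + A}$
$\left(18488 + W{\left(-4 + 64 \right)}\right) - 3698 = \left(18488 + \frac{1}{123 + \left(-4 + 64\right)}\right) - 3698 = \left(18488 + \frac{1}{123 + 60}\right) - 3698 = \left(18488 + \frac{1}{183}\right) - 3698 = \frac{3383305}{183} - 3698 = \frac{2706571}{183}$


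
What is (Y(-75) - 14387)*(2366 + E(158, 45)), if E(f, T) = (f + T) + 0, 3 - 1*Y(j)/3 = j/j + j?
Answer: -36366764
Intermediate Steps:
Y(j) = 6 - 3*j (Y(j) = 9 - 3*(j/j + j) = 9 - 3*(1 + j) = 9 + (-3 - 3*j) = 6 - 3*j)
E(f, T) = T + f (E(f, T) = (T + f) + 0 = T + f)
(Y(-75) - 14387)*(2366 + E(158, 45)) = ((6 - 3*(-75)) - 14387)*(2366 + (45 + 158)) = ((6 + 225) - 14387)*(2366 + 203) = (231 - 14387)*2569 = -14156*2569 = -36366764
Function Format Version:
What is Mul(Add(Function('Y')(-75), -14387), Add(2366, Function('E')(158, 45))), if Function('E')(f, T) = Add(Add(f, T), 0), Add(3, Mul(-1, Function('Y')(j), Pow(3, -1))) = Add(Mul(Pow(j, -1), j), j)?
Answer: -36366764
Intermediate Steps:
Function('Y')(j) = Add(6, Mul(-3, j)) (Function('Y')(j) = Add(9, Mul(-3, Add(Mul(Pow(j, -1), j), j))) = Add(9, Mul(-3, Add(1, j))) = Add(9, Add(-3, Mul(-3, j))) = Add(6, Mul(-3, j)))
Function('E')(f, T) = Add(T, f) (Function('E')(f, T) = Add(Add(T, f), 0) = Add(T, f))
Mul(Add(Function('Y')(-75), -14387), Add(2366, Function('E')(158, 45))) = Mul(Add(Add(6, Mul(-3, -75)), -14387), Add(2366, Add(45, 158))) = Mul(Add(Add(6, 225), -14387), Add(2366, 203)) = Mul(Add(231, -14387), 2569) = Mul(-14156, 2569) = -36366764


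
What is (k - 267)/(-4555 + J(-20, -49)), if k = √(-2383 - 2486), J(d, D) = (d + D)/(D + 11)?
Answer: 10146/173021 - 114*I*√541/173021 ≈ 0.05864 - 0.015325*I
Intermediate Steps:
J(d, D) = (D + d)/(11 + D)
k = 3*I*√541 (k = √(-4869) = 3*I*√541 ≈ 69.778*I)
(k - 267)/(-4555 + J(-20, -49)) = (3*I*√541 - 267)/(-4555 + (-49 - 20)/(11 - 49)) = (-267 + 3*I*√541)/(-4555 - 69/(-38)) = (-267 + 3*I*√541)/(-4555 - 1/38*(-69)) = (-267 + 3*I*√541)/(-4555 + 69/38) = (-267 + 3*I*√541)/(-173021/38) = (-267 + 3*I*√541)*(-38/173021) = 10146/173021 - 114*I*√541/173021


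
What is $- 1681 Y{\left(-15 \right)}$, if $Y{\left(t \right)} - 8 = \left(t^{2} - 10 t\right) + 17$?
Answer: $-672400$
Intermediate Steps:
$Y{\left(t \right)} = 25 + t^{2} - 10 t$ ($Y{\left(t \right)} = 8 + \left(\left(t^{2} - 10 t\right) + 17\right) = 8 + \left(17 + t^{2} - 10 t\right) = 25 + t^{2} - 10 t$)
$- 1681 Y{\left(-15 \right)} = - 1681 \left(25 + \left(-15\right)^{2} - -150\right) = - 1681 \left(25 + 225 + 150\right) = \left(-1681\right) 400 = -672400$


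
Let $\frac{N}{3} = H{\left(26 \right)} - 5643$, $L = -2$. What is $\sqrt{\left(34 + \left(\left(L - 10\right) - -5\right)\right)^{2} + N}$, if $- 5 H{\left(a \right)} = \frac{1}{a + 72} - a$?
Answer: $\frac{3 i \sqrt{8811510}}{70} \approx 127.22 i$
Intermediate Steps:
$H{\left(a \right)} = - \frac{1}{5 \left(72 + a\right)} + \frac{a}{5}$ ($H{\left(a \right)} = - \frac{\frac{1}{a + 72} - a}{5} = - \frac{\frac{1}{72 + a} - a}{5} = - \frac{1}{5 \left(72 + a\right)} + \frac{a}{5}$)
$N = - \frac{8287569}{490}$ ($N = 3 \left(\frac{-1 + 26^{2} + 72 \cdot 26}{5 \left(72 + 26\right)} - 5643\right) = 3 \left(\frac{-1 + 676 + 1872}{5 \cdot 98} - 5643\right) = 3 \left(\frac{1}{5} \cdot \frac{1}{98} \cdot 2547 - 5643\right) = 3 \left(\frac{2547}{490} - 5643\right) = 3 \left(- \frac{2762523}{490}\right) = - \frac{8287569}{490} \approx -16913.0$)
$\sqrt{\left(34 + \left(\left(L - 10\right) - -5\right)\right)^{2} + N} = \sqrt{\left(34 - 7\right)^{2} - \frac{8287569}{490}} = \sqrt{27^{2} - \frac{8287569}{490}} = \sqrt{729 - \frac{8287569}{490}} = \sqrt{- \frac{7930359}{490}} = \frac{3 i \sqrt{8811510}}{70}$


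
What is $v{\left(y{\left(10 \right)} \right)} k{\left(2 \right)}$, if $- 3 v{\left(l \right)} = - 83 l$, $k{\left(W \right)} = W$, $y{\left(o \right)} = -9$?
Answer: $-498$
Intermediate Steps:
$v{\left(l \right)} = \frac{83 l}{3}$ ($v{\left(l \right)} = - \frac{\left(-83\right) l}{3} = \frac{83 l}{3}$)
$v{\left(y{\left(10 \right)} \right)} k{\left(2 \right)} = \frac{83}{3} \left(-9\right) 2 = \left(-249\right) 2 = -498$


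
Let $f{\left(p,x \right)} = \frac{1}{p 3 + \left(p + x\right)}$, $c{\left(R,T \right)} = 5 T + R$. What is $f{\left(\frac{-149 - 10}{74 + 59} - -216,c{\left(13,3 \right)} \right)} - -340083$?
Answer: $\frac{40129794133}{118000} \approx 3.4008 \cdot 10^{5}$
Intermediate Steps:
$c{\left(R,T \right)} = R + 5 T$
$f{\left(p,x \right)} = \frac{1}{x + 4 p}$ ($f{\left(p,x \right)} = \frac{1}{3 p + \left(p + x\right)} = \frac{1}{x + 4 p}$)
$f{\left(\frac{-149 - 10}{74 + 59} - -216,c{\left(13,3 \right)} \right)} - -340083 = \frac{1}{\left(13 + 5 \cdot 3\right) + 4 \left(\frac{-149 - 10}{74 + 59} - -216\right)} - -340083 = \frac{1}{\left(13 + 15\right) + 4 \left(- \frac{159}{133} + 216\right)} + 340083 = \frac{1}{28 + 4 \left(\left(-159\right) \frac{1}{133} + 216\right)} + 340083 = \frac{1}{28 + 4 \left(- \frac{159}{133} + 216\right)} + 340083 = \frac{1}{28 + 4 \cdot \frac{28569}{133}} + 340083 = \frac{1}{28 + \frac{114276}{133}} + 340083 = \frac{1}{\frac{118000}{133}} + 340083 = \frac{133}{118000} + 340083 = \frac{40129794133}{118000}$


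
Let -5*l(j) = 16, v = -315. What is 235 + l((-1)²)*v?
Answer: 1243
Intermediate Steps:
l(j) = -16/5 (l(j) = -⅕*16 = -16/5)
235 + l((-1)²)*v = 235 - 16/5*(-315) = 235 + 1008 = 1243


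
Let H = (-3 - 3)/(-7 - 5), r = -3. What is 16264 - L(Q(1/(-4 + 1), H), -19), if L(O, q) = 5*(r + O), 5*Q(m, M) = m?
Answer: 48838/3 ≈ 16279.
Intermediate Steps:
H = ½ (H = -6/(-12) = -6*(-1/12) = ½ ≈ 0.50000)
Q(m, M) = m/5
L(O, q) = -15 + 5*O (L(O, q) = 5*(-3 + O) = -15 + 5*O)
16264 - L(Q(1/(-4 + 1), H), -19) = 16264 - (-15 + 5*(1/(5*(-4 + 1)))) = 16264 - (-15 + 5*((⅕)/(-3))) = 16264 - (-15 + 5*((⅕)*(-⅓))) = 16264 - (-15 + 5*(-1/15)) = 16264 - (-15 - ⅓) = 16264 - 1*(-46/3) = 16264 + 46/3 = 48838/3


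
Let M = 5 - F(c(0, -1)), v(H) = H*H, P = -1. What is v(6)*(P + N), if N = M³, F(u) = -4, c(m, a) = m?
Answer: 26208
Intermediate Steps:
v(H) = H²
M = 9 (M = 5 - 1*(-4) = 5 + 4 = 9)
N = 729 (N = 9³ = 729)
v(6)*(P + N) = 6²*(-1 + 729) = 36*728 = 26208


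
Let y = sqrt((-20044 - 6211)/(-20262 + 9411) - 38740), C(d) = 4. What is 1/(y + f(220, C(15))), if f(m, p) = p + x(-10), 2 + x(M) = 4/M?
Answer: 434040/10509231589 - 25*I*sqrt(4561125453735)/10509231589 ≈ 4.1301e-5 - 0.0050805*I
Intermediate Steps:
x(M) = -2 + 4/M
f(m, p) = -12/5 + p (f(m, p) = p + (-2 + 4/(-10)) = p + (-2 + 4*(-1/10)) = p + (-2 - 2/5) = p - 12/5 = -12/5 + p)
y = I*sqrt(4561125453735)/10851 (y = sqrt(-26255/(-10851) - 38740) = sqrt(-26255*(-1/10851) - 38740) = sqrt(26255/10851 - 38740) = sqrt(-420341485/10851) = I*sqrt(4561125453735)/10851 ≈ 196.82*I)
1/(y + f(220, C(15))) = 1/(I*sqrt(4561125453735)/10851 + (-12/5 + 4)) = 1/(I*sqrt(4561125453735)/10851 + 8/5) = 1/(8/5 + I*sqrt(4561125453735)/10851)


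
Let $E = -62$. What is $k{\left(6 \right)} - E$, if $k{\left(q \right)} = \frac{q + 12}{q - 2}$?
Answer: $\frac{133}{2} \approx 66.5$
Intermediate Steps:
$k{\left(q \right)} = \frac{12 + q}{-2 + q}$
$k{\left(6 \right)} - E = \frac{12 + 6}{-2 + 6} - -62 = \frac{1}{4} \cdot 18 + 62 = \frac{9}{2} + 62 = \frac{133}{2}$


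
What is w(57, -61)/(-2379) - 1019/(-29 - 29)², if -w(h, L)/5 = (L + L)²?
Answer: 4064339/131196 ≈ 30.979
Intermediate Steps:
w(h, L) = -20*L² (w(h, L) = -5*(L + L)² = -5*4*L² = -20*L²)
w(57, -61)/(-2379) - 1019/(-29 - 29)² = -20*(-61)²/(-2379) - 1019/(-29 - 29)² = -20*3721*(-1/2379) - 1019/((-58)²) = -74420*(-1/2379) - 1019/3364 = 1220/39 - 1019*1/3364 = 1220/39 - 1019/3364 = 4064339/131196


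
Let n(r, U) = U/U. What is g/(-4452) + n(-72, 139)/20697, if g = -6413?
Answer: 278269/193172 ≈ 1.4405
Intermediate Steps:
n(r, U) = 1
g/(-4452) + n(-72, 139)/20697 = -6413/(-4452) + 1/20697 = -6413*(-1/4452) + 1*(1/20697) = 121/84 + 1/20697 = 278269/193172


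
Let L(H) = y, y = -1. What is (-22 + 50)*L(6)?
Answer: -28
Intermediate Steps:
L(H) = -1
(-22 + 50)*L(6) = (-22 + 50)*(-1) = 28*(-1) = -28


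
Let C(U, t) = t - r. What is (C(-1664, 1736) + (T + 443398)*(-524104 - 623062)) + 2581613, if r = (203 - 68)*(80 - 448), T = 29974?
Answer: -543033630723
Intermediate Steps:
r = -49680 (r = 135*(-368) = -49680)
C(U, t) = 49680 + t (C(U, t) = t - 1*(-49680) = t + 49680 = 49680 + t)
(C(-1664, 1736) + (T + 443398)*(-524104 - 623062)) + 2581613 = ((49680 + 1736) + (29974 + 443398)*(-524104 - 623062)) + 2581613 = (51416 + 473372*(-1147166)) + 2581613 = (51416 - 543036263752) + 2581613 = -543036212336 + 2581613 = -543033630723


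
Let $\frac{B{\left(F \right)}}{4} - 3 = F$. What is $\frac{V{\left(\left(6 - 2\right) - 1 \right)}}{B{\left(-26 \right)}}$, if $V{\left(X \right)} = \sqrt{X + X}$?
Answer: $- \frac{\sqrt{6}}{92} \approx -0.026625$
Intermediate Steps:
$V{\left(X \right)} = \sqrt{2} \sqrt{X}$ ($V{\left(X \right)} = \sqrt{2 X} = \sqrt{2} \sqrt{X}$)
$B{\left(F \right)} = 12 + 4 F$
$\frac{V{\left(\left(6 - 2\right) - 1 \right)}}{B{\left(-26 \right)}} = \frac{\sqrt{2} \sqrt{\left(6 - 2\right) - 1}}{12 + 4 \left(-26\right)} = \frac{\sqrt{2} \sqrt{4 - 1}}{12 - 104} = \frac{\sqrt{2} \sqrt{3}}{-92} = \sqrt{6} \left(- \frac{1}{92}\right) = - \frac{\sqrt{6}}{92}$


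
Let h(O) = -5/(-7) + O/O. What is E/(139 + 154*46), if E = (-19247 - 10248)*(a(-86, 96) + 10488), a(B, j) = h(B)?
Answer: -2165758860/50561 ≈ -42835.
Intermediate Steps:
h(O) = 12/7 (h(O) = -5*(-⅐) + 1 = 5/7 + 1 = 12/7)
a(B, j) = 12/7
E = -2165758860/7 (E = (-19247 - 10248)*(12/7 + 10488) = -29495*73428/7 = -2165758860/7 ≈ -3.0939e+8)
E/(139 + 154*46) = -2165758860/(7*(139 + 154*46)) = -2165758860/(7*(139 + 7084)) = -2165758860/7/7223 = -2165758860/7*1/7223 = -2165758860/50561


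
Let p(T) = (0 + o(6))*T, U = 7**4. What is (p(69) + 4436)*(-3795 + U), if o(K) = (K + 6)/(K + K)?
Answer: -6279970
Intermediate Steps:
U = 2401
o(K) = (6 + K)/(2*K) (o(K) = (6 + K)/((2*K)) = (6 + K)*(1/(2*K)) = (6 + K)/(2*K))
p(T) = T (p(T) = (0 + (1/2)*(6 + 6)/6)*T = (0 + (1/2)*(1/6)*12)*T = (0 + 1)*T = 1*T = T)
(p(69) + 4436)*(-3795 + U) = (69 + 4436)*(-3795 + 2401) = 4505*(-1394) = -6279970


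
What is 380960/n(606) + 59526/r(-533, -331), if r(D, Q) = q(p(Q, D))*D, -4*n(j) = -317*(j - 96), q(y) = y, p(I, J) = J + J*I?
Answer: 2380823606873/252607677465 ≈ 9.4250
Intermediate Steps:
p(I, J) = J + I*J
n(j) = -7608 + 317*j/4 (n(j) = -(-317)*(j - 96)/4 = -(-317)*(-96 + j)/4 = -(30432 - 317*j)/4 = -7608 + 317*j/4)
r(D, Q) = D**2*(1 + Q) (r(D, Q) = (D*(1 + Q))*D = D**2*(1 + Q))
380960/n(606) + 59526/r(-533, -331) = 380960/(-7608 + (317/4)*606) + 59526/(((-533)**2*(1 - 331))) = 380960/(-7608 + 96051/2) + 59526/((284089*(-330))) = 380960/(80835/2) + 59526/(-93749370) = 380960*(2/80835) + 59526*(-1/93749370) = 152384/16167 - 9921/15624895 = 2380823606873/252607677465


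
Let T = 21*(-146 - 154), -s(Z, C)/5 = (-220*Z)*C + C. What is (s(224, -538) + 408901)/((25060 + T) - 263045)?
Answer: 132151609/244285 ≈ 540.97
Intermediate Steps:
s(Z, C) = -5*C + 1100*C*Z (s(Z, C) = -5*((-220*Z)*C + C) = -5*(-220*C*Z + C) = -5*(C - 220*C*Z) = -5*C + 1100*C*Z)
T = -6300 (T = 21*(-300) = -6300)
(s(224, -538) + 408901)/((25060 + T) - 263045) = (5*(-538)*(-1 + 220*224) + 408901)/((25060 - 6300) - 263045) = (5*(-538)*(-1 + 49280) + 408901)/(18760 - 263045) = (5*(-538)*49279 + 408901)/(-244285) = (-132560510 + 408901)*(-1/244285) = -132151609*(-1/244285) = 132151609/244285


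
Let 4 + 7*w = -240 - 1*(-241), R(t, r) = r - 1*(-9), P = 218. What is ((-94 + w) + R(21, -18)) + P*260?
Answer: 396036/7 ≈ 56577.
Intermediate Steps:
R(t, r) = 9 + r (R(t, r) = r + 9 = 9 + r)
w = -3/7 (w = -4/7 + (-240 - 1*(-241))/7 = -4/7 + (-240 + 241)/7 = -4/7 + (⅐)*1 = -4/7 + ⅐ = -3/7 ≈ -0.42857)
((-94 + w) + R(21, -18)) + P*260 = ((-94 - 3/7) + (9 - 18)) + 218*260 = (-661/7 - 9) + 56680 = -724/7 + 56680 = 396036/7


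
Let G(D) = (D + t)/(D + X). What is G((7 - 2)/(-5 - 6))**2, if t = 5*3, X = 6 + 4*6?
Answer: 1024/4225 ≈ 0.24237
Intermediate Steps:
X = 30 (X = 6 + 24 = 30)
t = 15
G(D) = (15 + D)/(30 + D) (G(D) = (D + 15)/(D + 30) = (15 + D)/(30 + D))
G((7 - 2)/(-5 - 6))**2 = ((15 + (7 - 2)/(-5 - 6))/(30 + (7 - 2)/(-5 - 6)))**2 = ((15 + 5/(-11))/(30 + 5/(-11)))**2 = ((15 + 5*(-1/11))/(30 + 5*(-1/11)))**2 = ((15 - 5/11)/(30 - 5/11))**2 = ((160/11)/(325/11))**2 = ((11/325)*(160/11))**2 = (32/65)**2 = 1024/4225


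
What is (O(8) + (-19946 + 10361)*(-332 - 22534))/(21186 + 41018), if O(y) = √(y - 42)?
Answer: 109585305/31102 + I*√34/62204 ≈ 3523.4 + 9.3739e-5*I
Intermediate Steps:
O(y) = √(-42 + y)
(O(8) + (-19946 + 10361)*(-332 - 22534))/(21186 + 41018) = (√(-42 + 8) + (-19946 + 10361)*(-332 - 22534))/(21186 + 41018) = (√(-34) - 9585*(-22866))/62204 = (I*√34 + 219170610)*(1/62204) = (219170610 + I*√34)*(1/62204) = 109585305/31102 + I*√34/62204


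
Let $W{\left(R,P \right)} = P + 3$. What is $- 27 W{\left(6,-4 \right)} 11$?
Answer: $297$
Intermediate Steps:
$W{\left(R,P \right)} = 3 + P$
$- 27 W{\left(6,-4 \right)} 11 = - 27 \left(3 - 4\right) 11 = \left(-27\right) \left(-1\right) 11 = 27 \cdot 11 = 297$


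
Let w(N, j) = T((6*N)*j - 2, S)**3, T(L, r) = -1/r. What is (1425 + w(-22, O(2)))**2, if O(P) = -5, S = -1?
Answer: 2033476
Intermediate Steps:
w(N, j) = 1 (w(N, j) = (-1/(-1))**3 = (-1*(-1))**3 = 1**3 = 1)
(1425 + w(-22, O(2)))**2 = (1425 + 1)**2 = 1426**2 = 2033476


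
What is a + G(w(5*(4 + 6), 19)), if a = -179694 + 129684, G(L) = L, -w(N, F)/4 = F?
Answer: -50086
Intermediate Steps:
w(N, F) = -4*F
a = -50010
a + G(w(5*(4 + 6), 19)) = -50010 - 4*19 = -50010 - 76 = -50086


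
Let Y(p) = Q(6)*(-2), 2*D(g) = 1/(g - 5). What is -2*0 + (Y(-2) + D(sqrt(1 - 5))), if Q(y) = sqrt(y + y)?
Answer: -5/58 - 4*sqrt(3) - I/29 ≈ -7.0144 - 0.034483*I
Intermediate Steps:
D(g) = 1/(2*(-5 + g)) (D(g) = 1/(2*(g - 5)) = 1/(2*(-5 + g)))
Q(y) = sqrt(2)*sqrt(y) (Q(y) = sqrt(2*y) = sqrt(2)*sqrt(y))
Y(p) = -4*sqrt(3) (Y(p) = (sqrt(2)*sqrt(6))*(-2) = (2*sqrt(3))*(-2) = -4*sqrt(3))
-2*0 + (Y(-2) + D(sqrt(1 - 5))) = -2*0 + (-4*sqrt(3) + 1/(2*(-5 + sqrt(1 - 5)))) = 0 + (-4*sqrt(3) + 1/(2*(-5 + sqrt(-4)))) = 0 + (-4*sqrt(3) + 1/(2*(-5 + 2*I))) = 0 + (-4*sqrt(3) + ((-5 - 2*I)/29)/2) = 0 + (-4*sqrt(3) + (-5 - 2*I)/58) = -4*sqrt(3) + (-5 - 2*I)/58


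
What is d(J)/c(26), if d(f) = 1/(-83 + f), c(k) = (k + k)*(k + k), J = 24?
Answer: -1/159536 ≈ -6.2682e-6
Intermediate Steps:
c(k) = 4*k**2 (c(k) = (2*k)*(2*k) = 4*k**2)
d(J)/c(26) = 1/((-83 + 24)*((4*26**2))) = 1/((-59)*((4*676))) = -1/59/2704 = -1/59*1/2704 = -1/159536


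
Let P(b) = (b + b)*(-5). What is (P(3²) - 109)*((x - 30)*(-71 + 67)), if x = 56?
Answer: 20696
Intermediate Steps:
P(b) = -10*b (P(b) = (2*b)*(-5) = -10*b)
(P(3²) - 109)*((x - 30)*(-71 + 67)) = (-10*3² - 109)*((56 - 30)*(-71 + 67)) = (-10*9 - 109)*(26*(-4)) = (-90 - 109)*(-104) = -199*(-104) = 20696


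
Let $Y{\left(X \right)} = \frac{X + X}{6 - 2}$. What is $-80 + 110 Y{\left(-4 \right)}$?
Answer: $-300$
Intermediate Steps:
$Y{\left(X \right)} = \frac{X}{2}$ ($Y{\left(X \right)} = \frac{2 X}{4} = 2 X \frac{1}{4} = \frac{X}{2}$)
$-80 + 110 Y{\left(-4 \right)} = -80 + 110 \cdot \frac{1}{2} \left(-4\right) = -80 + 110 \left(-2\right) = -80 - 220 = -300$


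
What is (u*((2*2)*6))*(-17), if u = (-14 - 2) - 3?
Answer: 7752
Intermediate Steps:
u = -19 (u = -16 - 3 = -19)
(u*((2*2)*6))*(-17) = -19*2*2*6*(-17) = -76*6*(-17) = -19*24*(-17) = -456*(-17) = 7752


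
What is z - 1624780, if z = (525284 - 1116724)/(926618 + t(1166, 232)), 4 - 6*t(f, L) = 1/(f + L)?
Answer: -2525714150070244/1554495475 ≈ -1.6248e+6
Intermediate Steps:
t(f, L) = 2/3 - 1/(6*(L + f)) (t(f, L) = 2/3 - 1/(6*(f + L)) = 2/3 - 1/(6*(L + f)))
z = -992199744/1554495475 (z = (525284 - 1116724)/(926618 + (-1 + 4*232 + 4*1166)/(6*(232 + 1166))) = -591440/(926618 + (1/6)*(-1 + 928 + 4664)/1398) = -591440/(926618 + (1/6)*(1/1398)*5591) = -591440/(926618 + 5591/8388) = -591440/7772477375/8388 = -591440*8388/7772477375 = -992199744/1554495475 ≈ -0.63828)
z - 1624780 = -992199744/1554495475 - 1624780 = -2525714150070244/1554495475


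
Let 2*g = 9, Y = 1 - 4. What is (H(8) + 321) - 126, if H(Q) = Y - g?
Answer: 375/2 ≈ 187.50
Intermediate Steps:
Y = -3
g = 9/2 (g = (½)*9 = 9/2 ≈ 4.5000)
H(Q) = -15/2 (H(Q) = -3 - 1*9/2 = -3 - 9/2 = -15/2)
(H(8) + 321) - 126 = (-15/2 + 321) - 126 = 627/2 - 126 = 375/2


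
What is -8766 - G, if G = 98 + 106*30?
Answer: -12044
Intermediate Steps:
G = 3278 (G = 98 + 3180 = 3278)
-8766 - G = -8766 - 1*3278 = -8766 - 3278 = -12044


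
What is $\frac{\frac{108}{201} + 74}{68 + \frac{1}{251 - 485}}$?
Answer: $\frac{1168596}{1066037} \approx 1.0962$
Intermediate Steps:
$\frac{\frac{108}{201} + 74}{68 + \frac{1}{251 - 485}} = \frac{108 \cdot \frac{1}{201} + 74}{68 + \frac{1}{-234}} = \frac{\frac{36}{67} + 74}{68 - \frac{1}{234}} = \frac{4994}{67 \cdot \frac{15911}{234}} = \frac{4994}{67} \cdot \frac{234}{15911} = \frac{1168596}{1066037}$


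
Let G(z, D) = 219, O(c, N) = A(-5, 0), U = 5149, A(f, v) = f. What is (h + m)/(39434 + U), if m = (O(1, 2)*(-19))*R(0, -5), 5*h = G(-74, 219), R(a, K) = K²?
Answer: 12094/222915 ≈ 0.054254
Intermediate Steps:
O(c, N) = -5
h = 219/5 (h = (⅕)*219 = 219/5 ≈ 43.800)
m = 2375 (m = -5*(-19)*(-5)² = 95*25 = 2375)
(h + m)/(39434 + U) = (219/5 + 2375)/(39434 + 5149) = (12094/5)/44583 = (12094/5)*(1/44583) = 12094/222915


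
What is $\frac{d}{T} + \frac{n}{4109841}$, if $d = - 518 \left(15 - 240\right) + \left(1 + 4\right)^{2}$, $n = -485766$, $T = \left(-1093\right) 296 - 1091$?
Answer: $- \frac{70754843081}{148236941731} \approx -0.47731$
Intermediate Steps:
$T = -324619$ ($T = -323528 - 1091 = -324619$)
$d = 116575$ ($d = - 518 \left(15 - 240\right) + 5^{2} = \left(-518\right) \left(-225\right) + 25 = 116550 + 25 = 116575$)
$\frac{d}{T} + \frac{n}{4109841} = \frac{116575}{-324619} - \frac{485766}{4109841} = 116575 \left(- \frac{1}{324619}\right) - \frac{53974}{456649} = - \frac{116575}{324619} - \frac{53974}{456649} = - \frac{70754843081}{148236941731}$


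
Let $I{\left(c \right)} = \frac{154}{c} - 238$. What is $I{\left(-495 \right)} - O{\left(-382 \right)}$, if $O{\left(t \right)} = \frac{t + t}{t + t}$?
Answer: $- \frac{10769}{45} \approx -239.31$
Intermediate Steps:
$I{\left(c \right)} = -238 + \frac{154}{c}$
$O{\left(t \right)} = 1$ ($O{\left(t \right)} = \frac{2 t}{2 t} = 2 t \frac{1}{2 t} = 1$)
$I{\left(-495 \right)} - O{\left(-382 \right)} = \left(-238 + \frac{154}{-495}\right) - 1 = \left(-238 + 154 \left(- \frac{1}{495}\right)\right) - 1 = \left(-238 - \frac{14}{45}\right) - 1 = - \frac{10724}{45} - 1 = - \frac{10769}{45}$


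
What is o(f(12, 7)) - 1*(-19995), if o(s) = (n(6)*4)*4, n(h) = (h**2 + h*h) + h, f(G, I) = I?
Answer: 21243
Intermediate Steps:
n(h) = h + 2*h**2 (n(h) = (h**2 + h**2) + h = 2*h**2 + h = h + 2*h**2)
o(s) = 1248 (o(s) = ((6*(1 + 2*6))*4)*4 = ((6*(1 + 12))*4)*4 = ((6*13)*4)*4 = (78*4)*4 = 312*4 = 1248)
o(f(12, 7)) - 1*(-19995) = 1248 - 1*(-19995) = 1248 + 19995 = 21243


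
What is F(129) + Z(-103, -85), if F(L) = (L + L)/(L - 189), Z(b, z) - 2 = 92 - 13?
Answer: 767/10 ≈ 76.700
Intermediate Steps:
Z(b, z) = 81 (Z(b, z) = 2 + (92 - 13) = 2 + 79 = 81)
F(L) = 2*L/(-189 + L) (F(L) = (2*L)/(-189 + L) = 2*L/(-189 + L))
F(129) + Z(-103, -85) = 2*129/(-189 + 129) + 81 = 2*129/(-60) + 81 = 2*129*(-1/60) + 81 = -43/10 + 81 = 767/10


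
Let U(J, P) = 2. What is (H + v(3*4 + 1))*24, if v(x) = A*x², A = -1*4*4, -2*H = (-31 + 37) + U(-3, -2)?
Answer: -64992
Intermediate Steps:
H = -4 (H = -((-31 + 37) + 2)/2 = -(6 + 2)/2 = -½*8 = -4)
A = -16 (A = -4*4 = -16)
v(x) = -16*x²
(H + v(3*4 + 1))*24 = (-4 - 16*(3*4 + 1)²)*24 = (-4 - 16*(12 + 1)²)*24 = (-4 - 16*13²)*24 = (-4 - 16*169)*24 = (-4 - 2704)*24 = -2708*24 = -64992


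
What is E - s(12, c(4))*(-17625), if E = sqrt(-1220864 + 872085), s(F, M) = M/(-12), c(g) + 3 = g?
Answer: -5875/4 + I*sqrt(348779) ≈ -1468.8 + 590.58*I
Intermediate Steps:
c(g) = -3 + g
s(F, M) = -M/12 (s(F, M) = M*(-1/12) = -M/12)
E = I*sqrt(348779) (E = sqrt(-348779) = I*sqrt(348779) ≈ 590.58*I)
E - s(12, c(4))*(-17625) = I*sqrt(348779) - (-(-3 + 4)/12)*(-17625) = I*sqrt(348779) - (-1/12*1)*(-17625) = I*sqrt(348779) - (-1)*(-17625)/12 = I*sqrt(348779) - 1*5875/4 = I*sqrt(348779) - 5875/4 = -5875/4 + I*sqrt(348779)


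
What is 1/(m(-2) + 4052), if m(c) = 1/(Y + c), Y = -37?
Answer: 39/158027 ≈ 0.00024679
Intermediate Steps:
m(c) = 1/(-37 + c)
1/(m(-2) + 4052) = 1/(1/(-37 - 2) + 4052) = 1/(1/(-39) + 4052) = 1/(-1/39 + 4052) = 1/(158027/39) = 39/158027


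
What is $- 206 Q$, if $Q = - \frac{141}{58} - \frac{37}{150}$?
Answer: $\frac{1199744}{2175} \approx 551.61$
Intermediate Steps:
$Q = - \frac{5824}{2175}$ ($Q = \left(-141\right) \frac{1}{58} - \frac{37}{150} = - \frac{141}{58} - \frac{37}{150} = - \frac{5824}{2175} \approx -2.6777$)
$- 206 Q = \left(-206\right) \left(- \frac{5824}{2175}\right) = \frac{1199744}{2175}$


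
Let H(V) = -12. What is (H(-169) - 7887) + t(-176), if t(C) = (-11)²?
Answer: -7778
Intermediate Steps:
t(C) = 121
(H(-169) - 7887) + t(-176) = (-12 - 7887) + 121 = -7899 + 121 = -7778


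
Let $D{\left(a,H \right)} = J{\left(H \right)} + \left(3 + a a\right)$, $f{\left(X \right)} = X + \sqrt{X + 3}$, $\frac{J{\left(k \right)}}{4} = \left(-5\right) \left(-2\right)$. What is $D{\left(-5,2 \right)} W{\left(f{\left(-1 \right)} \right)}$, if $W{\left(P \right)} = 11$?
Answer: $748$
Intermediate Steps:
$J{\left(k \right)} = 40$ ($J{\left(k \right)} = 4 \left(\left(-5\right) \left(-2\right)\right) = 4 \cdot 10 = 40$)
$f{\left(X \right)} = X + \sqrt{3 + X}$
$D{\left(a,H \right)} = 43 + a^{2}$ ($D{\left(a,H \right)} = 40 + \left(3 + a a\right) = 40 + \left(3 + a^{2}\right) = 43 + a^{2}$)
$D{\left(-5,2 \right)} W{\left(f{\left(-1 \right)} \right)} = \left(43 + \left(-5\right)^{2}\right) 11 = \left(43 + 25\right) 11 = 68 \cdot 11 = 748$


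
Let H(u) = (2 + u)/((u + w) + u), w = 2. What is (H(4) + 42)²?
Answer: 45369/25 ≈ 1814.8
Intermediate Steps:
H(u) = (2 + u)/(2 + 2*u) (H(u) = (2 + u)/((u + 2) + u) = (2 + u)/((2 + u) + u) = (2 + u)/(2 + 2*u))
(H(4) + 42)² = ((2 + 4)/(2*(1 + 4)) + 42)² = ((½)*6/5 + 42)² = ((½)*(⅕)*6 + 42)² = (⅗ + 42)² = (213/5)² = 45369/25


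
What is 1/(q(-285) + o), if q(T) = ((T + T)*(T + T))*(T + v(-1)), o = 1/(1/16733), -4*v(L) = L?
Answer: -1/92498542 ≈ -1.0811e-8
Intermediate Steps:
v(L) = -L/4
o = 16733 (o = 1/(1/16733) = 16733)
q(T) = 4*T²*(¼ + T) (q(T) = ((T + T)*(T + T))*(T - ¼*(-1)) = ((2*T)*(2*T))*(T + ¼) = (4*T²)*(¼ + T) = 4*T²*(¼ + T))
1/(q(-285) + o) = 1/((-285)²*(1 + 4*(-285)) + 16733) = 1/(81225*(1 - 1140) + 16733) = 1/(81225*(-1139) + 16733) = 1/(-92515275 + 16733) = 1/(-92498542) = -1/92498542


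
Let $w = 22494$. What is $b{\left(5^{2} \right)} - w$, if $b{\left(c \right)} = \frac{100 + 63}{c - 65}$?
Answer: $- \frac{899923}{40} \approx -22498.0$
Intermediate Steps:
$b{\left(c \right)} = \frac{163}{-65 + c}$
$b{\left(5^{2} \right)} - w = \frac{163}{-65 + 5^{2}} - 22494 = \frac{163}{-65 + 25} - 22494 = \frac{163}{-40} - 22494 = 163 \left(- \frac{1}{40}\right) - 22494 = - \frac{163}{40} - 22494 = - \frac{899923}{40}$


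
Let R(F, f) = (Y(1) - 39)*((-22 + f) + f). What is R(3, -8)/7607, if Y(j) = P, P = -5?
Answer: 1672/7607 ≈ 0.21980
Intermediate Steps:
Y(j) = -5
R(F, f) = 968 - 88*f (R(F, f) = (-5 - 39)*((-22 + f) + f) = -44*(-22 + 2*f) = 968 - 88*f)
R(3, -8)/7607 = (968 - 88*(-8))/7607 = (968 + 704)*(1/7607) = 1672*(1/7607) = 1672/7607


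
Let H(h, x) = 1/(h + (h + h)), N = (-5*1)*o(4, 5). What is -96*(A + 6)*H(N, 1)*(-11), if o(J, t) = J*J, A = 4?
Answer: -44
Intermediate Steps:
o(J, t) = J**2
N = -80 (N = -5*1*4**2 = -5*16 = -80)
H(h, x) = 1/(3*h) (H(h, x) = 1/(h + 2*h) = 1/(3*h))
-96*(A + 6)*H(N, 1)*(-11) = -96*(4 + 6)*(1/3)/(-80)*(-11) = -960*(1/3)*(-1/80)*(-11) = -960*(-1)/240*(-11) = -96*(-1/24)*(-11) = 4*(-11) = -44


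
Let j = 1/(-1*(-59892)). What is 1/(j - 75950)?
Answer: -59892/4548797399 ≈ -1.3167e-5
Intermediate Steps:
j = 1/59892 ≈ 1.6697e-5
1/(j - 75950) = 1/(1/59892 - 75950) = 1/(-4548797399/59892) = -59892/4548797399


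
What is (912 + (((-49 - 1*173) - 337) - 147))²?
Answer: 42436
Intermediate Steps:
(912 + (((-49 - 1*173) - 337) - 147))² = (912 + (((-49 - 173) - 337) - 147))² = (912 + ((-222 - 337) - 147))² = (912 + (-559 - 147))² = (912 - 706)² = 206² = 42436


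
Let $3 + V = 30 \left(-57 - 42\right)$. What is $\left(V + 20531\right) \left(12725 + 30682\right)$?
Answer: $762140106$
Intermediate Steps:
$V = -2973$ ($V = -3 + 30 \left(-57 - 42\right) = -3 + 30 \left(-99\right) = -3 - 2970 = -2973$)
$\left(V + 20531\right) \left(12725 + 30682\right) = \left(-2973 + 20531\right) \left(12725 + 30682\right) = 17558 \cdot 43407 = 762140106$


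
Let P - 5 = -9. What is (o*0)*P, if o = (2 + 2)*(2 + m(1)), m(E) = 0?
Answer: 0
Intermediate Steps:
P = -4 (P = 5 - 9 = -4)
o = 8 (o = (2 + 2)*(2 + 0) = 4*2 = 8)
(o*0)*P = (8*0)*(-4) = 0*(-4) = 0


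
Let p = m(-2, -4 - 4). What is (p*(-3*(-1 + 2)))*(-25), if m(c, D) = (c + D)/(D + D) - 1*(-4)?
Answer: 2775/8 ≈ 346.88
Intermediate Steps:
m(c, D) = 4 + (D + c)/(2*D) (m(c, D) = (D + c)/((2*D)) + 4 = (D + c)*(1/(2*D)) + 4 = (D + c)/(2*D) + 4 = 4 + (D + c)/(2*D))
p = 37/8 (p = (-2 + 9*(-4 - 4))/(2*(-4 - 4)) = (½)*(-2 + 9*(-8))/(-8) = (½)*(-⅛)*(-2 - 72) = (½)*(-⅛)*(-74) = 37/8 ≈ 4.6250)
(p*(-3*(-1 + 2)))*(-25) = (37*(-3*(-1 + 2))/8)*(-25) = (37*(-3*1)/8)*(-25) = ((37/8)*(-3))*(-25) = -111/8*(-25) = 2775/8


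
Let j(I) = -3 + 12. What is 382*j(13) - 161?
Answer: 3277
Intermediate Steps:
j(I) = 9
382*j(13) - 161 = 382*9 - 161 = 3438 - 161 = 3277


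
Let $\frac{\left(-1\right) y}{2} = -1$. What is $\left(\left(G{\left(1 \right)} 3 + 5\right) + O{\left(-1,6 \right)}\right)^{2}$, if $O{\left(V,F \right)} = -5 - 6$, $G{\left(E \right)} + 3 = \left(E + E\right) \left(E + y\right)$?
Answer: $9$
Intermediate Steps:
$y = 2$ ($y = \left(-2\right) \left(-1\right) = 2$)
$G{\left(E \right)} = -3 + 2 E \left(2 + E\right)$ ($G{\left(E \right)} = -3 + \left(E + E\right) \left(E + 2\right) = -3 + 2 E \left(2 + E\right)$)
$O{\left(V,F \right)} = -11$ ($O{\left(V,F \right)} = -5 - 6 = -11$)
$\left(\left(G{\left(1 \right)} 3 + 5\right) + O{\left(-1,6 \right)}\right)^{2} = \left(\left(\left(-3 + 2 \cdot 1^{2} + 4 \cdot 1\right) 3 + 5\right) - 11\right)^{2} = \left(\left(\left(-3 + 2 \cdot 1 + 4\right) 3 + 5\right) - 11\right)^{2} = \left(\left(\left(-3 + 2 + 4\right) 3 + 5\right) - 11\right)^{2} = \left(\left(3 \cdot 3 + 5\right) - 11\right)^{2} = \left(\left(9 + 5\right) - 11\right)^{2} = \left(14 - 11\right)^{2} = 3^{2} = 9$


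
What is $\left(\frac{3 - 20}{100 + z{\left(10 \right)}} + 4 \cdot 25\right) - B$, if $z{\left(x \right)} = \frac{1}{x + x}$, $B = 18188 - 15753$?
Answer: $- \frac{4672675}{2001} \approx -2335.2$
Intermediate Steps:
$B = 2435$
$z{\left(x \right)} = \frac{1}{2 x}$
$\left(\frac{3 - 20}{100 + z{\left(10 \right)}} + 4 \cdot 25\right) - B = \left(\frac{3 - 20}{100 + \frac{1}{2 \cdot 10}} + 4 \cdot 25\right) - 2435 = \left(\frac{3 - 20}{100 + \frac{1}{2} \cdot \frac{1}{10}} + 100\right) - 2435 = \left(- \frac{17}{100 + \frac{1}{20}} + 100\right) - 2435 = \left(- \frac{17}{\frac{2001}{20}} + 100\right) - 2435 = \left(\left(-17\right) \frac{20}{2001} + 100\right) - 2435 = \left(- \frac{340}{2001} + 100\right) - 2435 = \frac{199760}{2001} - 2435 = - \frac{4672675}{2001}$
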